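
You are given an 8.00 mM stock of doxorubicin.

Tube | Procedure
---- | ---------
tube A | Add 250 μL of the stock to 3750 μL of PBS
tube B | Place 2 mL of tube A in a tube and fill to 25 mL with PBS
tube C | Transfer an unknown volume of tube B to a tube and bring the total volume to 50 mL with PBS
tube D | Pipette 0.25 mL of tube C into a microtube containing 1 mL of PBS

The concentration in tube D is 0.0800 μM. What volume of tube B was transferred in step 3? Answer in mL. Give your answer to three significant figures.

0.500 mL

Step 1: 250 μL + 3750 μL = 4000 μL total → factor 4000/250 = 16
Step 2: 2 mL brought to 25 mL → factor 25/2 = 12.5
Step 3: v brought to 50 mL → factor = 50 mL/v
Step 4: 0.25 mL + 1 mL = 1.25 mL total → factor 1.25/0.25 = 5
Product of known-step factors = 1000
Overall factor = 8.00 mM / (0.0800 μM) = 1 × 10^5
Step-3 factor = 1 × 10^5 / 1000 = 100
v = 50 mL / 100 = 0.500 mL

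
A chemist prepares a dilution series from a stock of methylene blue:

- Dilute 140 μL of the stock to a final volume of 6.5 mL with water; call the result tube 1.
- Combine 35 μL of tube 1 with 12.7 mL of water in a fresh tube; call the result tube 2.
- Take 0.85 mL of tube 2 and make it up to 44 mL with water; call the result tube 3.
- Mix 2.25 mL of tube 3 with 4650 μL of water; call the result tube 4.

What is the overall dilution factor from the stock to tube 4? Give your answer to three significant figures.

Step 1: 140 μL brought to 6.5 mL → factor 6500/140 = 46.429
Step 2: 35 μL + 12.7 mL = 12735 μL total → factor 12735/35 = 363.86
Step 3: 0.85 mL brought to 44 mL → factor 44/0.85 = 51.765
Step 4: 2.25 mL + 4650 μL = 6.9 mL total → factor 6.9/2.25 = 3.0667
Overall dilution factor = 46.429 × 363.86 × 51.765 × 3.0667 = 2.6817 × 10^6

2.68 × 10^6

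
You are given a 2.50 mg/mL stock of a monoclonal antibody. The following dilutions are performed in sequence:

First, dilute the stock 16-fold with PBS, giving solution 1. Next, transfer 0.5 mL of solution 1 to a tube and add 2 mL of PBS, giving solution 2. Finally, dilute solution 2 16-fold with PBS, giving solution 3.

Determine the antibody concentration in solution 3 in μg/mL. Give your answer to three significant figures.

Step 1: 16-fold → factor 16
Step 2: 0.5 mL + 2 mL = 2.5 mL total → factor 2.5/0.5 = 5
Step 3: 16-fold → factor 16
Overall dilution factor = 16 × 5 × 16 = 1280
Final = 2.50 mg/mL / 1280 = 0.001953 mg/mL = 1.95 μg/mL

1.95 μg/mL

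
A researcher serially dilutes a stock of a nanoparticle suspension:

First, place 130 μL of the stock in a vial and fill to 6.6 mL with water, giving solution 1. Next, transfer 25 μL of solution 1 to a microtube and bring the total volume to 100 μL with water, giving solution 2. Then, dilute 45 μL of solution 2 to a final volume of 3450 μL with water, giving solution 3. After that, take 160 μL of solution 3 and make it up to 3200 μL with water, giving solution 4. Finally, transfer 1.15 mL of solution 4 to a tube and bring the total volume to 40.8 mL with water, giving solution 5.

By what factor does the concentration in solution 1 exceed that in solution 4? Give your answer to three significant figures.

6.13 × 10^3

Step 1: 130 μL brought to 6.6 mL → factor 6600/130 = 50.769
Step 2: 25 μL brought to 100 μL → factor 100/25 = 4
Step 3: 45 μL brought to 3450 μL → factor 3450/45 = 76.667
Step 4: 160 μL brought to 3200 μL → factor 3200/160 = 20
Dilution factor to solution 1 = 50.769; to solution 4 = 3.1138 × 10^5
[solution 1]/[solution 4] = (factor to solution 4)/(factor to solution 1) = 3.1138 × 10^5/50.769 = 6.13 × 10^3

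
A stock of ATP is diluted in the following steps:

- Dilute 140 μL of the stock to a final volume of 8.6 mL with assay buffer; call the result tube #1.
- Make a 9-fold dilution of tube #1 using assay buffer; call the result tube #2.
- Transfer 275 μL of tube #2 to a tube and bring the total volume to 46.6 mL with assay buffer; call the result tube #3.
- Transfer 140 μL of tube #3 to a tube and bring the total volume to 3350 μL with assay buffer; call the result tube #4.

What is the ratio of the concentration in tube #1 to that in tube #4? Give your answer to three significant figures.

Step 1: 140 μL brought to 8.6 mL → factor 8600/140 = 61.429
Step 2: 9-fold → factor 9
Step 3: 275 μL brought to 46.6 mL → factor 46600/275 = 169.45
Step 4: 140 μL brought to 3350 μL → factor 3350/140 = 23.929
Dilution factor to tube #1 = 61.429; to tube #4 = 2.2417 × 10^6
[tube #1]/[tube #4] = (factor to tube #4)/(factor to tube #1) = 2.2417 × 10^6/61.429 = 3.65 × 10^4

3.65 × 10^4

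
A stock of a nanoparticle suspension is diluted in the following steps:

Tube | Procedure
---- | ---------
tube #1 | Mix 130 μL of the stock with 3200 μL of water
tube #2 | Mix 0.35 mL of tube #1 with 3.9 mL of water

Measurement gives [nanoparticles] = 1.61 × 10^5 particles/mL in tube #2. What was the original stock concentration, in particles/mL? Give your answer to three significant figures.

Step 1: 130 μL + 3200 μL = 3330 μL total → factor 3330/130 = 25.615
Step 2: 0.35 mL + 3.9 mL = 4.25 mL total → factor 4.25/0.35 = 12.143
Overall dilution factor = 25.615 × 12.143 = 311.04
Stock = 1.61 × 10^5 particles/mL × 311.04 = 5.01 × 10^7 particles/mL

5.01 × 10^7 particles/mL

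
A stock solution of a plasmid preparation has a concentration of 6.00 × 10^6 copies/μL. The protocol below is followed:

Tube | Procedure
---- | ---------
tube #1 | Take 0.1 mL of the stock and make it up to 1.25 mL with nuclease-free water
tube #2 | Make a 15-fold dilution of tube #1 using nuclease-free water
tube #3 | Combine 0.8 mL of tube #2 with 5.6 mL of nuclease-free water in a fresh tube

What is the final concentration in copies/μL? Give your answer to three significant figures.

4.00 × 10^3 copies/μL

Step 1: 0.1 mL brought to 1.25 mL → factor 1.25/0.1 = 12.5
Step 2: 15-fold → factor 15
Step 3: 0.8 mL + 5.6 mL = 6.4 mL total → factor 6.4/0.8 = 8
Overall dilution factor = 12.5 × 15 × 8 = 1500
Final = 6.00 × 10^6 copies/μL / 1500 = 4.00 × 10^3 copies/μL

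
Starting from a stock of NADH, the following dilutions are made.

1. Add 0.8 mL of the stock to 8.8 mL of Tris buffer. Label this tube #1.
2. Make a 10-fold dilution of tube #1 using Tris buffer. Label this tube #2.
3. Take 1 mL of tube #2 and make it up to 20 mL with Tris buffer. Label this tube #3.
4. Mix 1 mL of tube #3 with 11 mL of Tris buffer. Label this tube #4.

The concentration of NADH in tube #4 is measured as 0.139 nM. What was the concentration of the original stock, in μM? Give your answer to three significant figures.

4.00 μM

Step 1: 0.8 mL + 8.8 mL = 9.6 mL total → factor 9.6/0.8 = 12
Step 2: 10-fold → factor 10
Step 3: 1 mL brought to 20 mL → factor 20/1 = 20
Step 4: 1 mL + 11 mL = 12 mL total → factor 12/1 = 12
Overall dilution factor = 12 × 10 × 20 × 12 = 28800
Stock = 0.139 nM × 28800 = 4003 nM = 4.00 μM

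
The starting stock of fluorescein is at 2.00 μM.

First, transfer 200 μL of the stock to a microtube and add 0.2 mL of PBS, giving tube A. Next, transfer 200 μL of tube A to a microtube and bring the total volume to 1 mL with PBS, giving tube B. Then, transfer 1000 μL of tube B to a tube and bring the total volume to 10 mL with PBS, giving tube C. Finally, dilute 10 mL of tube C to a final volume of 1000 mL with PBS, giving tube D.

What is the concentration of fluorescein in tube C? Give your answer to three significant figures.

0.0200 μM

Step 1: 200 μL + 0.2 mL = 400 μL total → factor 400/200 = 2
Step 2: 200 μL brought to 1 mL → factor 1000/200 = 5
Step 3: 1000 μL brought to 10 mL → factor 10000/1000 = 10
Dilution factor through tube C = 2 × 5 × 10 = 100
[tube C] = 2.00 μM / 100 = 0.0200 μM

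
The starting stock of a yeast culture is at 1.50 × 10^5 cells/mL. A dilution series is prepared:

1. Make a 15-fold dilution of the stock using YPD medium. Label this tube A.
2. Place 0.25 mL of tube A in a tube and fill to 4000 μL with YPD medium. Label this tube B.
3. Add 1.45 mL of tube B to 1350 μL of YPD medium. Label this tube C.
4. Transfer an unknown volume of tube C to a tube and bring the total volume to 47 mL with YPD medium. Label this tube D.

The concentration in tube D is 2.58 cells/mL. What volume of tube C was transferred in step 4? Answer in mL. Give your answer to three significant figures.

0.375 mL

Step 1: 15-fold → factor 15
Step 2: 0.25 mL brought to 4000 μL → factor 4/0.25 = 16
Step 3: 1.45 mL + 1350 μL = 2.8 mL total → factor 2.8/1.45 = 1.931
Step 4: v brought to 47 mL → factor = 47 mL/v
Product of known-step factors = 463.45
Overall factor = 1.50 × 10^5 cells/mL / (2.58 cells/mL) = 58140
Step-4 factor = 58140 / 463.45 = 125.45
v = 47 mL / 125.45 = 0.375 mL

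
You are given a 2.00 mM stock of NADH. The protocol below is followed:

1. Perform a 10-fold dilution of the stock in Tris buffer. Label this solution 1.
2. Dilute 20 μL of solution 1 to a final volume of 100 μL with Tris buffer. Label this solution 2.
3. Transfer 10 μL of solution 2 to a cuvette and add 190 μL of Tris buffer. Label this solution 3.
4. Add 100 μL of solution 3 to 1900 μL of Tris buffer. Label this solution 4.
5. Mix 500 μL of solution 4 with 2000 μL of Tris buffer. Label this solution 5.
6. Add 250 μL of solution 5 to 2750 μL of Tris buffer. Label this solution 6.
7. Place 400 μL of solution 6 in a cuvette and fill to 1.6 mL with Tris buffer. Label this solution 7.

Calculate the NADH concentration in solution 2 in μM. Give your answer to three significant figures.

Step 1: 10-fold → factor 10
Step 2: 20 μL brought to 100 μL → factor 100/20 = 5
Dilution factor through solution 2 = 10 × 5 = 50
[solution 2] = 2.00 mM / 50 = 0.04000 mM = 40.0 μM

40.0 μM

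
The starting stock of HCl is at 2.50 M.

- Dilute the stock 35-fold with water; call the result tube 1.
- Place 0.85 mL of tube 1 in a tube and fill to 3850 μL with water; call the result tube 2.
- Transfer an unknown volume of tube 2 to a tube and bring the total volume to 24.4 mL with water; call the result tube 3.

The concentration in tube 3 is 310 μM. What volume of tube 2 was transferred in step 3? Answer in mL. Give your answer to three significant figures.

0.480 mL

Step 1: 35-fold → factor 35
Step 2: 0.85 mL brought to 3850 μL → factor 3.85/0.85 = 4.5294
Step 3: v brought to 24.4 mL → factor = 24.4 mL/v
Product of known-step factors = 158.53
Overall factor = 2.50 M / (310 μM) = 8064.5
Step-3 factor = 8064.5 / 158.53 = 50.871
v = 24.4 mL / 50.871 = 0.480 mL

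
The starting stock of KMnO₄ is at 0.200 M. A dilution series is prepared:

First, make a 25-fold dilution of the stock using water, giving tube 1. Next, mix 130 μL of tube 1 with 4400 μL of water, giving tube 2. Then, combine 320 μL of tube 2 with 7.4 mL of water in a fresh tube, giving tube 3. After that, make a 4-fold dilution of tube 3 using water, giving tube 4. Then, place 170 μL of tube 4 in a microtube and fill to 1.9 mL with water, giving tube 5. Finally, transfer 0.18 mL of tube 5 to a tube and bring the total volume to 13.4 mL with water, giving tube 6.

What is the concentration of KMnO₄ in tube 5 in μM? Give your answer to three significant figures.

Step 1: 25-fold → factor 25
Step 2: 130 μL + 4400 μL = 4530 μL total → factor 4530/130 = 34.846
Step 3: 320 μL + 7.4 mL = 7720 μL total → factor 7720/320 = 24.125
Step 4: 4-fold → factor 4
Step 5: 170 μL brought to 1.9 mL → factor 1900/170 = 11.176
Dilution factor through tube 5 = 25 × 34.846 × 24.125 × 4 × 11.176 = 9.3957 × 10^5
[tube 5] = 0.200 M / 9.3957 × 10^5 = 2.129 × 10^-7 M = 0.213 μM

0.213 μM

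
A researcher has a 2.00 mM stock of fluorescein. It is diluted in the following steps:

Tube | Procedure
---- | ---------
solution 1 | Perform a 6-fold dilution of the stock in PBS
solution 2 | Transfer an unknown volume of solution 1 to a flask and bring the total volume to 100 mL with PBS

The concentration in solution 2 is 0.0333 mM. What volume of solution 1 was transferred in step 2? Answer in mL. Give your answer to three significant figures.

9.99 mL

Step 1: 6-fold → factor 6
Step 2: v brought to 100 mL → factor = 100 mL/v
Product of known-step factors = 6
Overall factor = 2.00 mM / (0.0333 mM) = 60.06
Step-2 factor = 60.06 / 6 = 10.01
v = 100 mL / 10.01 = 9.99 mL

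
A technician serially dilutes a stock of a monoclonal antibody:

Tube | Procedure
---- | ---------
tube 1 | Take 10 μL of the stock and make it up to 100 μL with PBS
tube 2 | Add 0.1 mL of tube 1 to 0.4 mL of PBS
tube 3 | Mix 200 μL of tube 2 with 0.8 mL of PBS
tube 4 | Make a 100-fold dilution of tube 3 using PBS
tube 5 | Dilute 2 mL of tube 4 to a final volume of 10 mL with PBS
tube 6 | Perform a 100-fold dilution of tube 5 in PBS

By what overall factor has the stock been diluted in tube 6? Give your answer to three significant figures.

1.25 × 10^7

Step 1: 10 μL brought to 100 μL → factor 100/10 = 10
Step 2: 0.1 mL + 0.4 mL = 0.5 mL total → factor 0.5/0.1 = 5
Step 3: 200 μL + 0.8 mL = 1000 μL total → factor 1000/200 = 5
Step 4: 100-fold → factor 100
Step 5: 2 mL brought to 10 mL → factor 10/2 = 5
Step 6: 100-fold → factor 100
Overall dilution factor = 10 × 5 × 5 × 100 × 5 × 100 = 1.25 × 10^7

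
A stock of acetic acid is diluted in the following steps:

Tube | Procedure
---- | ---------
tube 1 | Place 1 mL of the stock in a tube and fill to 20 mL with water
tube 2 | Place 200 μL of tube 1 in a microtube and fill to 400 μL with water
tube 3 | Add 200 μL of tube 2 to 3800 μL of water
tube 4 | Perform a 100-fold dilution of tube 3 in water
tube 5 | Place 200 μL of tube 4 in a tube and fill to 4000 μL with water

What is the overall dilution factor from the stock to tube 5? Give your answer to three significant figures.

1.60 × 10^6

Step 1: 1 mL brought to 20 mL → factor 20/1 = 20
Step 2: 200 μL brought to 400 μL → factor 400/200 = 2
Step 3: 200 μL + 3800 μL = 4000 μL total → factor 4000/200 = 20
Step 4: 100-fold → factor 100
Step 5: 200 μL brought to 4000 μL → factor 4000/200 = 20
Overall dilution factor = 20 × 2 × 20 × 100 × 20 = 1.6 × 10^6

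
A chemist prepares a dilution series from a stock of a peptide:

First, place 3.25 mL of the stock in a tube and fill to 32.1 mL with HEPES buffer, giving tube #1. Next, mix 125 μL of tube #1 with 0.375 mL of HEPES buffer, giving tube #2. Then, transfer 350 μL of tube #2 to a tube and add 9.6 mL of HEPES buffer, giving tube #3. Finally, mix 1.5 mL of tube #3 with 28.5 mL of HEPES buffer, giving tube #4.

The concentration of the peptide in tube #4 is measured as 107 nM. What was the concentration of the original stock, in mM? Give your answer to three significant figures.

2.40 mM

Step 1: 3.25 mL brought to 32.1 mL → factor 32.1/3.25 = 9.8769
Step 2: 125 μL + 0.375 mL = 500 μL total → factor 500/125 = 4
Step 3: 350 μL + 9.6 mL = 9950 μL total → factor 9950/350 = 28.429
Step 4: 1.5 mL + 28.5 mL = 30 mL total → factor 30/1.5 = 20
Overall dilution factor = 9.8769 × 4 × 28.429 × 20 = 22463
Stock = 107 nM × 22463 = 2.404 × 10^6 nM = 2.40 mM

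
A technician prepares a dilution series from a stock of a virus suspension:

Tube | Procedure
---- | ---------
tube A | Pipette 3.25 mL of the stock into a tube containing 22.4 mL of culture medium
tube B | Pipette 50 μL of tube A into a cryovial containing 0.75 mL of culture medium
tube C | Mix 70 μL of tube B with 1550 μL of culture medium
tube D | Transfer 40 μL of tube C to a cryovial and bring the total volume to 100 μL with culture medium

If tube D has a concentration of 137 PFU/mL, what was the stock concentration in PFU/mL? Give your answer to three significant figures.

1.00 × 10^6 PFU/mL

Step 1: 3.25 mL + 22.4 mL = 25.65 mL total → factor 25.65/3.25 = 7.8923
Step 2: 50 μL + 0.75 mL = 800 μL total → factor 800/50 = 16
Step 3: 70 μL + 1550 μL = 1620 μL total → factor 1620/70 = 23.143
Step 4: 40 μL brought to 100 μL → factor 100/40 = 2.5
Overall dilution factor = 7.8923 × 16 × 23.143 × 2.5 = 7306
Stock = 137 PFU/mL × 7306 = 1.00 × 10^6 PFU/mL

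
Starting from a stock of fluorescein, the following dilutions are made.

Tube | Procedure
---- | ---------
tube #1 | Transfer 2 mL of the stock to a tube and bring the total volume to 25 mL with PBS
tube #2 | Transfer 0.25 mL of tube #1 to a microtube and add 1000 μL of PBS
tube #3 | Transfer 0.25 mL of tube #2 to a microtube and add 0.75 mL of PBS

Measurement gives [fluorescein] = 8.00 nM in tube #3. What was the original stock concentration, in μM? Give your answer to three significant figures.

Step 1: 2 mL brought to 25 mL → factor 25/2 = 12.5
Step 2: 0.25 mL + 1000 μL = 1.25 mL total → factor 1.25/0.25 = 5
Step 3: 0.25 mL + 0.75 mL = 1 mL total → factor 1/0.25 = 4
Overall dilution factor = 12.5 × 5 × 4 = 250
Stock = 8.00 nM × 250 = 2000 nM = 2.00 μM

2.00 μM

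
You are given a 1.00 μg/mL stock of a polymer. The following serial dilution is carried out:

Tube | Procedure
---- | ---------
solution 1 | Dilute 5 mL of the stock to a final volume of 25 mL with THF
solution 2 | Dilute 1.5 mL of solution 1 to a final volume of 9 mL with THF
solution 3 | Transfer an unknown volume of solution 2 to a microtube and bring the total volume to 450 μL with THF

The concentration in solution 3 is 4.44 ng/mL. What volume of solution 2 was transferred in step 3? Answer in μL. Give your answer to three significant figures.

Step 1: 5 mL brought to 25 mL → factor 25/5 = 5
Step 2: 1.5 mL brought to 9 mL → factor 9/1.5 = 6
Step 3: v brought to 450 μL → factor = 450 μL/v
Product of known-step factors = 30
Overall factor = 1.00 μg/mL / (4.44 ng/mL) = 225.23
Step-3 factor = 225.23 / 30 = 7.5075
v = 450 μL / 7.5075 = 59.9 μL

59.9 μL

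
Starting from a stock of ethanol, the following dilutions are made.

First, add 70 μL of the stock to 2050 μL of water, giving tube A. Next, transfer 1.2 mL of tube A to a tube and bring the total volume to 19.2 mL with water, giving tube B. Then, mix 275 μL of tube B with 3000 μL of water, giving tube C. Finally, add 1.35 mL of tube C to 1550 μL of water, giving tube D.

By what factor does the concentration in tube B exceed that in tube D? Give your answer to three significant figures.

25.6

Step 1: 70 μL + 2050 μL = 2120 μL total → factor 2120/70 = 30.286
Step 2: 1.2 mL brought to 19.2 mL → factor 19.2/1.2 = 16
Step 3: 275 μL + 3000 μL = 3275 μL total → factor 3275/275 = 11.909
Step 4: 1.35 mL + 1550 μL = 2.9 mL total → factor 2.9/1.35 = 2.1481
Dilution factor to tube B = 484.57; to tube D = 12397
[tube B]/[tube D] = (factor to tube D)/(factor to tube B) = 12397/484.57 = 25.6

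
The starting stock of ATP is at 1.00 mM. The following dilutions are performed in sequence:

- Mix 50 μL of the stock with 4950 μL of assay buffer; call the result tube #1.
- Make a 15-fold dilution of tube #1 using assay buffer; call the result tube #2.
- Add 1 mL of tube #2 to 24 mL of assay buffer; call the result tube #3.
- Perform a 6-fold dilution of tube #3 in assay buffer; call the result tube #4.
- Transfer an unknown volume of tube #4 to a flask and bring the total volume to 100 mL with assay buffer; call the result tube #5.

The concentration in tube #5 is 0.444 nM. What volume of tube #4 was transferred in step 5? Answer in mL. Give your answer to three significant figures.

9.99 mL

Step 1: 50 μL + 4950 μL = 5000 μL total → factor 5000/50 = 100
Step 2: 15-fold → factor 15
Step 3: 1 mL + 24 mL = 25 mL total → factor 25/1 = 25
Step 4: 6-fold → factor 6
Step 5: v brought to 100 mL → factor = 100 mL/v
Product of known-step factors = 2.25 × 10^5
Overall factor = 1.00 mM / (0.444 nM) = 2.2523 × 10^6
Step-5 factor = 2.2523 × 10^6 / 2.25 × 10^5 = 10.01
v = 100 mL / 10.01 = 9.99 mL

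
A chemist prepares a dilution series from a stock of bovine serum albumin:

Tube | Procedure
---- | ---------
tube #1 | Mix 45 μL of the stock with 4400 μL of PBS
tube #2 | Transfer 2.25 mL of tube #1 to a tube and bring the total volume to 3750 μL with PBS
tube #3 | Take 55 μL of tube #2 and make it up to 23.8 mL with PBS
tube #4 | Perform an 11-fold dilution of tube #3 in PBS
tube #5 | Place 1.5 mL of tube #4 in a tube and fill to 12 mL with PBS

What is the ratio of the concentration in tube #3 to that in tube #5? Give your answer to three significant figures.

88.0

Step 1: 45 μL + 4400 μL = 4445 μL total → factor 4445/45 = 98.778
Step 2: 2.25 mL brought to 3750 μL → factor 3.75/2.25 = 1.6667
Step 3: 55 μL brought to 23.8 mL → factor 23800/55 = 432.73
Step 4: 11-fold → factor 11
Step 5: 1.5 mL brought to 12 mL → factor 12/1.5 = 8
Dilution factor to tube #3 = 71240; to tube #5 = 6.2691 × 10^6
[tube #3]/[tube #5] = (factor to tube #5)/(factor to tube #3) = 6.2691 × 10^6/71240 = 88.0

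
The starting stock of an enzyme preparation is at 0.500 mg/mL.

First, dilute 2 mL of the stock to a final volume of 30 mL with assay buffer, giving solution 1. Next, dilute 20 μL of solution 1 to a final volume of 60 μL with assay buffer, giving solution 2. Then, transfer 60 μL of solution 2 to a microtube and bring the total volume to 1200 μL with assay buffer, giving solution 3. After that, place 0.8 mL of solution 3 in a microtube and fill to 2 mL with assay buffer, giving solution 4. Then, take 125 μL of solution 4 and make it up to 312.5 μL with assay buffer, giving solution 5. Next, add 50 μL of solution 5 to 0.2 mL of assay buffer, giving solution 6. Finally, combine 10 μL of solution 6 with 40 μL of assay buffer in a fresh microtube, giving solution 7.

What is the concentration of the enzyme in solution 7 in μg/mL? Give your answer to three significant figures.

Step 1: 2 mL brought to 30 mL → factor 30/2 = 15
Step 2: 20 μL brought to 60 μL → factor 60/20 = 3
Step 3: 60 μL brought to 1200 μL → factor 1200/60 = 20
Step 4: 0.8 mL brought to 2 mL → factor 2/0.8 = 2.5
Step 5: 125 μL brought to 312.5 μL → factor 312.5/125 = 2.5
Step 6: 50 μL + 0.2 mL = 250 μL total → factor 250/50 = 5
Step 7: 10 μL + 40 μL = 50 μL total → factor 50/10 = 5
Overall dilution factor = 15 × 3 × 20 × 2.5 × 2.5 × 5 × 5 = 1.4062 × 10^5
Final = 0.500 mg/mL / 1.4062 × 10^5 = 3.556 × 10^-6 mg/mL = 0.00356 μg/mL

0.00356 μg/mL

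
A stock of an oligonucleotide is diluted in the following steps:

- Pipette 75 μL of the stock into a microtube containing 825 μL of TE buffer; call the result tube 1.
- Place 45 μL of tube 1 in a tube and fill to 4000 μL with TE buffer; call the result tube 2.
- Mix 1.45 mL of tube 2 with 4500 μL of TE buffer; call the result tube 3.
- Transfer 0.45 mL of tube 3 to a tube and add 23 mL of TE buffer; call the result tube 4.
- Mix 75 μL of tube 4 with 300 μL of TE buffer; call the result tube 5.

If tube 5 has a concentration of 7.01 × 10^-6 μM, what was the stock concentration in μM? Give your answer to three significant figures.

Step 1: 75 μL + 825 μL = 900 μL total → factor 900/75 = 12
Step 2: 45 μL brought to 4000 μL → factor 4000/45 = 88.889
Step 3: 1.45 mL + 4500 μL = 5.95 mL total → factor 5.95/1.45 = 4.1034
Step 4: 0.45 mL + 23 mL = 23.45 mL total → factor 23.45/0.45 = 52.111
Step 5: 75 μL + 300 μL = 375 μL total → factor 375/75 = 5
Overall dilution factor = 12 × 88.889 × 4.1034 × 52.111 × 5 = 1.1405 × 10^6
Stock = 7.01 × 10^-6 μM × 1.1405 × 10^6 = 7.99 μM

7.99 μM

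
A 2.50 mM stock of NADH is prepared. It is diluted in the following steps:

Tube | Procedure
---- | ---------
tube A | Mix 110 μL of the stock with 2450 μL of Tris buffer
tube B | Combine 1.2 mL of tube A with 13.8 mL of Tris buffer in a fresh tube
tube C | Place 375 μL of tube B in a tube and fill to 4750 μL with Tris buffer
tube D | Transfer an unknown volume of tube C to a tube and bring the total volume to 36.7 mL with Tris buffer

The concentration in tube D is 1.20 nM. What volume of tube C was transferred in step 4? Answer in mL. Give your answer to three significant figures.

Step 1: 110 μL + 2450 μL = 2560 μL total → factor 2560/110 = 23.273
Step 2: 1.2 mL + 13.8 mL = 15 mL total → factor 15/1.2 = 12.5
Step 3: 375 μL brought to 4750 μL → factor 4750/375 = 12.667
Step 4: v brought to 36.7 mL → factor = 36.7 mL/v
Product of known-step factors = 3684.8
Overall factor = 2.50 mM / (1.20 nM) = 2.0833 × 10^6
Step-4 factor = 2.0833 × 10^6 / 3684.8 = 565.38
v = 36.7 mL / 565.38 = 0.0649 mL

0.0649 mL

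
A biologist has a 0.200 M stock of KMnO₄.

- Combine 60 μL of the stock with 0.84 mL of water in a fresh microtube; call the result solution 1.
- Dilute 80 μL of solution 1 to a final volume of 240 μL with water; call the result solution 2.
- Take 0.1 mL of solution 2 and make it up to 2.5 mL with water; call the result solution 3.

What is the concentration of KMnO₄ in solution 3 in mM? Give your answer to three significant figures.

0.178 mM

Step 1: 60 μL + 0.84 mL = 900 μL total → factor 900/60 = 15
Step 2: 80 μL brought to 240 μL → factor 240/80 = 3
Step 3: 0.1 mL brought to 2.5 mL → factor 2.5/0.1 = 25
Overall dilution factor = 15 × 3 × 25 = 1125
Final = 0.200 M / 1125 = 0.0001778 M = 0.178 mM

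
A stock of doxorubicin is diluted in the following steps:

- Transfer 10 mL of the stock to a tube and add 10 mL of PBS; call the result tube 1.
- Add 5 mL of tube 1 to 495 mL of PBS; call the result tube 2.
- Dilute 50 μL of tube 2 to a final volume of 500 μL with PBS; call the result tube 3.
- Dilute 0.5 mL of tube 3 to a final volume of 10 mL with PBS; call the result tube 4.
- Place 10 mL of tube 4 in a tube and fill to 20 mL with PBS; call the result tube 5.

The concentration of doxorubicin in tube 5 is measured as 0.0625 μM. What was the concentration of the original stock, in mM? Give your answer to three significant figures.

5.00 mM

Step 1: 10 mL + 10 mL = 20 mL total → factor 20/10 = 2
Step 2: 5 mL + 495 mL = 500 mL total → factor 500/5 = 100
Step 3: 50 μL brought to 500 μL → factor 500/50 = 10
Step 4: 0.5 mL brought to 10 mL → factor 10/0.5 = 20
Step 5: 10 mL brought to 20 mL → factor 20/10 = 2
Overall dilution factor = 2 × 100 × 10 × 20 × 2 = 80000
Stock = 0.0625 μM × 80000 = 5000 μM = 5.00 mM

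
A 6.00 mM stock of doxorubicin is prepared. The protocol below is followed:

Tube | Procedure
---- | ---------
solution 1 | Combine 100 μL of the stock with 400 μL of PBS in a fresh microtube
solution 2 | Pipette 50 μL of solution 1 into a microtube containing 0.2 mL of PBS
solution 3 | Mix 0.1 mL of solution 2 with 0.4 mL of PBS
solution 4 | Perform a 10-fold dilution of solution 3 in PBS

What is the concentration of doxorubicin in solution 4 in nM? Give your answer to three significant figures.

Step 1: 100 μL + 400 μL = 500 μL total → factor 500/100 = 5
Step 2: 50 μL + 0.2 mL = 250 μL total → factor 250/50 = 5
Step 3: 0.1 mL + 0.4 mL = 0.5 mL total → factor 0.5/0.1 = 5
Step 4: 10-fold → factor 10
Overall dilution factor = 5 × 5 × 5 × 10 = 1250
Final = 6.00 mM / 1250 = 0.004800 mM = 4.80 × 10^3 nM

4.80 × 10^3 nM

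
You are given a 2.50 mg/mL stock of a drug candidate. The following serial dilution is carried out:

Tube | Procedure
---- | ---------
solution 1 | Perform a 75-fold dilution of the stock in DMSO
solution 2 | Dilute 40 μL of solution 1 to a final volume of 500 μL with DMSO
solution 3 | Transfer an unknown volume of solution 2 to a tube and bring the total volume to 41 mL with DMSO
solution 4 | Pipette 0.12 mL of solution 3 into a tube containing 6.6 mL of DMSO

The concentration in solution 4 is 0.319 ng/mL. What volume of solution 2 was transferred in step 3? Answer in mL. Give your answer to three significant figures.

Step 1: 75-fold → factor 75
Step 2: 40 μL brought to 500 μL → factor 500/40 = 12.5
Step 3: v brought to 41 mL → factor = 41 mL/v
Step 4: 0.12 mL + 6.6 mL = 6.72 mL total → factor 6.72/0.12 = 56
Product of known-step factors = 52500
Overall factor = 2.50 mg/mL / (0.319 ng/mL) = 7.837 × 10^6
Step-3 factor = 7.837 × 10^6 / 52500 = 149.28
v = 41 mL / 149.28 = 0.275 mL

0.275 mL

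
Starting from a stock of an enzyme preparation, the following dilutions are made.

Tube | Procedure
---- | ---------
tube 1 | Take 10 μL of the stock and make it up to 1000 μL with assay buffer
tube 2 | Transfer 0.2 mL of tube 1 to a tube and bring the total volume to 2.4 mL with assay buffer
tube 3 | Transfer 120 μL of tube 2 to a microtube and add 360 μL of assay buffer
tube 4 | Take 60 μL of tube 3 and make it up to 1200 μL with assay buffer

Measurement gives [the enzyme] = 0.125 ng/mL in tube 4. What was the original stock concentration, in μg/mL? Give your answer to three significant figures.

12.0 μg/mL

Step 1: 10 μL brought to 1000 μL → factor 1000/10 = 100
Step 2: 0.2 mL brought to 2.4 mL → factor 2.4/0.2 = 12
Step 3: 120 μL + 360 μL = 480 μL total → factor 480/120 = 4
Step 4: 60 μL brought to 1200 μL → factor 1200/60 = 20
Overall dilution factor = 100 × 12 × 4 × 20 = 96000
Stock = 0.125 ng/mL × 96000 = 1.200 × 10^4 ng/mL = 12.0 μg/mL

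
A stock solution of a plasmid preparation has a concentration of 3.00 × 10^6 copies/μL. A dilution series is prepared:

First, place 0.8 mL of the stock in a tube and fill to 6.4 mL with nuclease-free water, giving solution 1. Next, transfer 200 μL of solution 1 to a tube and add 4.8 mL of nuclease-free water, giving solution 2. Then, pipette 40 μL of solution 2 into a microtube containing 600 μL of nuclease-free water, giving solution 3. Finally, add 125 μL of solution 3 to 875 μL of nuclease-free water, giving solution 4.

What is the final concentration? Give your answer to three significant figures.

117 copies/μL

Step 1: 0.8 mL brought to 6.4 mL → factor 6.4/0.8 = 8
Step 2: 200 μL + 4.8 mL = 5000 μL total → factor 5000/200 = 25
Step 3: 40 μL + 600 μL = 640 μL total → factor 640/40 = 16
Step 4: 125 μL + 875 μL = 1000 μL total → factor 1000/125 = 8
Overall dilution factor = 8 × 25 × 16 × 8 = 25600
Final = 3.00 × 10^6 copies/μL / 25600 = 117 copies/μL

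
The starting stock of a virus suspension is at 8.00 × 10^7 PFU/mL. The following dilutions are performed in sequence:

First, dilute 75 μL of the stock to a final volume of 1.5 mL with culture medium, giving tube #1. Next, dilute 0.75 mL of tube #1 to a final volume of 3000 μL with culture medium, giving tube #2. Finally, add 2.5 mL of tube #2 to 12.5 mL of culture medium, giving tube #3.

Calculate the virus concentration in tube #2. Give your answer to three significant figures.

1.00 × 10^6 PFU/mL

Step 1: 75 μL brought to 1.5 mL → factor 1500/75 = 20
Step 2: 0.75 mL brought to 3000 μL → factor 3/0.75 = 4
Dilution factor through tube #2 = 20 × 4 = 80
[tube #2] = 8.00 × 10^7 PFU/mL / 80 = 1.00 × 10^6 PFU/mL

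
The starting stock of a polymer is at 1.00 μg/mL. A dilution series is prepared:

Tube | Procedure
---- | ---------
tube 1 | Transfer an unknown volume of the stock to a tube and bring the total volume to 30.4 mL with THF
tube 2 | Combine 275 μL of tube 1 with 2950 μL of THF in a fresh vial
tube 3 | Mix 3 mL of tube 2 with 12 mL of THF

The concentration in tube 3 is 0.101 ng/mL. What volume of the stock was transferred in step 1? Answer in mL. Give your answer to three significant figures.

0.180 mL

Step 1: v brought to 30.4 mL → factor = 30.4 mL/v
Step 2: 275 μL + 2950 μL = 3225 μL total → factor 3225/275 = 11.727
Step 3: 3 mL + 12 mL = 15 mL total → factor 15/3 = 5
Product of known-step factors = 58.636
Overall factor = 1.00 μg/mL / (0.101 ng/mL) = 9901
Step-1 factor = 9901 / 58.636 = 168.85
v = 30.4 mL / 168.85 = 0.180 mL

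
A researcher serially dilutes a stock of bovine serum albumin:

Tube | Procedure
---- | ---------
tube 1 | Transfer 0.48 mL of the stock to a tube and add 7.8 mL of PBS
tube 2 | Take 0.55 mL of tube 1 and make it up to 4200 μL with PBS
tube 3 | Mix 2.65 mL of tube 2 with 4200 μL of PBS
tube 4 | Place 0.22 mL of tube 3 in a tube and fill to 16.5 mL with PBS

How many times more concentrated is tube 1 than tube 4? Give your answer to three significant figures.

1.48 × 10^3

Step 1: 0.48 mL + 7.8 mL = 8.28 mL total → factor 8.28/0.48 = 17.25
Step 2: 0.55 mL brought to 4200 μL → factor 4.2/0.55 = 7.6364
Step 3: 2.65 mL + 4200 μL = 6.85 mL total → factor 6.85/2.65 = 2.5849
Step 4: 0.22 mL brought to 16.5 mL → factor 16.5/0.22 = 75
Dilution factor to tube 1 = 17.25; to tube 4 = 25538
[tube 1]/[tube 4] = (factor to tube 4)/(factor to tube 1) = 25538/17.25 = 1.48 × 10^3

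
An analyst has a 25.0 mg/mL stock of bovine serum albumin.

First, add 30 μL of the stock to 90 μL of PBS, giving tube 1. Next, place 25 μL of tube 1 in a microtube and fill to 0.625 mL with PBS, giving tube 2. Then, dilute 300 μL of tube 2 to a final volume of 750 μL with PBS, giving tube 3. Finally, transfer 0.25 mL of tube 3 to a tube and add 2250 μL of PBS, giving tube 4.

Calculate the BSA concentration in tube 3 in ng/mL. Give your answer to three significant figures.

Step 1: 30 μL + 90 μL = 120 μL total → factor 120/30 = 4
Step 2: 25 μL brought to 0.625 mL → factor 625/25 = 25
Step 3: 300 μL brought to 750 μL → factor 750/300 = 2.5
Dilution factor through tube 3 = 4 × 25 × 2.5 = 250
[tube 3] = 25.0 mg/mL / 250 = 0.1000 mg/mL = 1.00 × 10^5 ng/mL

1.00 × 10^5 ng/mL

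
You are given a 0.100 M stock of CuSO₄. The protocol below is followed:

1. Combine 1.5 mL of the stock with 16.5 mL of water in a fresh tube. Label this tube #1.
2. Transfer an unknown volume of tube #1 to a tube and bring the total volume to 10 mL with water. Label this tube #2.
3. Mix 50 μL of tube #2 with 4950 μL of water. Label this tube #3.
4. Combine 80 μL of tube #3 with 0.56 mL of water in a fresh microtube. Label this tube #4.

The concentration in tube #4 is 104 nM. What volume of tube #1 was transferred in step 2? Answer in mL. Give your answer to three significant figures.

0.0998 mL

Step 1: 1.5 mL + 16.5 mL = 18 mL total → factor 18/1.5 = 12
Step 2: v brought to 10 mL → factor = 10 mL/v
Step 3: 50 μL + 4950 μL = 5000 μL total → factor 5000/50 = 100
Step 4: 80 μL + 0.56 mL = 640 μL total → factor 640/80 = 8
Product of known-step factors = 9600
Overall factor = 0.100 M / (104 nM) = 9.6154 × 10^5
Step-2 factor = 9.6154 × 10^5 / 9600 = 100.16
v = 10 mL / 100.16 = 0.0998 mL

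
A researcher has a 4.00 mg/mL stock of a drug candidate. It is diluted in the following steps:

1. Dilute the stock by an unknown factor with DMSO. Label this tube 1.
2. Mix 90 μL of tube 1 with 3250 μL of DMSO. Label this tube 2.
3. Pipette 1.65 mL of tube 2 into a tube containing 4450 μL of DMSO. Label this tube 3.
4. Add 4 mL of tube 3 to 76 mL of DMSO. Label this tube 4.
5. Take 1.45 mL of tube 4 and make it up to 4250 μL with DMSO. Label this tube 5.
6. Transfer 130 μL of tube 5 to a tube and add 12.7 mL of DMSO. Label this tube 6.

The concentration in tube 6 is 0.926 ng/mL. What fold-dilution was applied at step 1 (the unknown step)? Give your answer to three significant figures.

5.44-fold

Step 1: unknown factor x
Step 2: 90 μL + 3250 μL = 3340 μL total → factor 3340/90 = 37.111
Step 3: 1.65 mL + 4450 μL = 6.1 mL total → factor 6.1/1.65 = 3.697
Step 4: 4 mL + 76 mL = 80 mL total → factor 80/4 = 20
Step 5: 1.45 mL brought to 4250 μL → factor 4.25/1.45 = 2.931
Step 6: 130 μL + 12.7 mL = 12830 μL total → factor 12830/130 = 98.692
Product of known-step factors = 7.9375 × 10^5
Overall factor = 4.00 mg/mL / (0.926 ng/mL) = 4.3197 × 10^6
x = 4.3197 × 10^6 / 7.9375 × 10^5 = 5.44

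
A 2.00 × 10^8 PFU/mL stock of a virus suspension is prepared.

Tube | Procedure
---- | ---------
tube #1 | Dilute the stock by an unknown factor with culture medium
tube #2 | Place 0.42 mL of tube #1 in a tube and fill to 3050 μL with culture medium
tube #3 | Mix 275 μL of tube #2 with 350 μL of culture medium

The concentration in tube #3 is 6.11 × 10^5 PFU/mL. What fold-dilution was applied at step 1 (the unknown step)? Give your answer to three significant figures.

Step 1: unknown factor x
Step 2: 0.42 mL brought to 3050 μL → factor 3.05/0.42 = 7.2619
Step 3: 275 μL + 350 μL = 625 μL total → factor 625/275 = 2.2727
Product of known-step factors = 16.504
Overall factor = 2.00 × 10^8 PFU/mL / (6.11 × 10^5 PFU/mL) = 327.33
x = 327.33 / 16.504 = 19.8

19.8-fold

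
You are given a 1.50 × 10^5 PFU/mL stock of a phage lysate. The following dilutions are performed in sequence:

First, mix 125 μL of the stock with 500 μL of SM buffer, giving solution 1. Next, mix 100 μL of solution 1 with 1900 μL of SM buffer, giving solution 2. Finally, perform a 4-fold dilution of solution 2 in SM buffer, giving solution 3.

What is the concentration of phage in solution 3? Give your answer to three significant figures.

Step 1: 125 μL + 500 μL = 625 μL total → factor 625/125 = 5
Step 2: 100 μL + 1900 μL = 2000 μL total → factor 2000/100 = 20
Step 3: 4-fold → factor 4
Overall dilution factor = 5 × 20 × 4 = 400
Final = 1.50 × 10^5 PFU/mL / 400 = 375 PFU/mL

375 PFU/mL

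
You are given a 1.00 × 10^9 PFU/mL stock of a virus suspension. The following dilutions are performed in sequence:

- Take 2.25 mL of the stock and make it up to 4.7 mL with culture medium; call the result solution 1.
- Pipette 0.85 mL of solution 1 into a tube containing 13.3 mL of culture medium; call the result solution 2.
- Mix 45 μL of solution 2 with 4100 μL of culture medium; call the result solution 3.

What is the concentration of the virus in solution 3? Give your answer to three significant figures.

Step 1: 2.25 mL brought to 4.7 mL → factor 4.7/2.25 = 2.0889
Step 2: 0.85 mL + 13.3 mL = 14.15 mL total → factor 14.15/0.85 = 16.647
Step 3: 45 μL + 4100 μL = 4145 μL total → factor 4145/45 = 92.111
Overall dilution factor = 2.0889 × 16.647 × 92.111 = 3203.1
Final = 1.00 × 10^9 PFU/mL / 3203.1 = 3.12 × 10^5 PFU/mL

3.12 × 10^5 PFU/mL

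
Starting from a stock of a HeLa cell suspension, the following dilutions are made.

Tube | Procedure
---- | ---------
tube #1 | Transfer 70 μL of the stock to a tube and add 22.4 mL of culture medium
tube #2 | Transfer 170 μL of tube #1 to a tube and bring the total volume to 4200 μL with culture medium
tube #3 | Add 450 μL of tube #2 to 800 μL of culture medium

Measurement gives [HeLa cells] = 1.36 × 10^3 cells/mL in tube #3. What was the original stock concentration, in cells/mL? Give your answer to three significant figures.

Step 1: 70 μL + 22.4 mL = 22470 μL total → factor 22470/70 = 321
Step 2: 170 μL brought to 4200 μL → factor 4200/170 = 24.706
Step 3: 450 μL + 800 μL = 1250 μL total → factor 1250/450 = 2.7778
Overall dilution factor = 321 × 24.706 × 2.7778 = 22029
Stock = 1.36 × 10^3 cells/mL × 22029 = 3.00 × 10^7 cells/mL

3.00 × 10^7 cells/mL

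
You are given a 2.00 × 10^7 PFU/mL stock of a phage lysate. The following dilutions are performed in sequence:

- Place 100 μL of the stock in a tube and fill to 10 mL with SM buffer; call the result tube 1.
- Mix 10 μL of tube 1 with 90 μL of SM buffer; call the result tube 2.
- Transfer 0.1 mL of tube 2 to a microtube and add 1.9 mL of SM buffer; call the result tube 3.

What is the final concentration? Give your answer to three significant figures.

1.00 × 10^3 PFU/mL

Step 1: 100 μL brought to 10 mL → factor 10000/100 = 100
Step 2: 10 μL + 90 μL = 100 μL total → factor 100/10 = 10
Step 3: 0.1 mL + 1.9 mL = 2 mL total → factor 2/0.1 = 20
Overall dilution factor = 100 × 10 × 20 = 20000
Final = 2.00 × 10^7 PFU/mL / 20000 = 1.00 × 10^3 PFU/mL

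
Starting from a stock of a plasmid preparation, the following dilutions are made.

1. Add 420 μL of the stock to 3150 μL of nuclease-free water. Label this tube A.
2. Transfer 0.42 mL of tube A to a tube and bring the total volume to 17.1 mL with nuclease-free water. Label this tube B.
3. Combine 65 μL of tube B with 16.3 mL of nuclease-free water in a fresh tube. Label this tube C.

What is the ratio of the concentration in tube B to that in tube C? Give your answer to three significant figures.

Step 1: 420 μL + 3150 μL = 3570 μL total → factor 3570/420 = 8.5
Step 2: 0.42 mL brought to 17.1 mL → factor 17.1/0.42 = 40.714
Step 3: 65 μL + 16.3 mL = 16365 μL total → factor 16365/65 = 251.77
Dilution factor to tube B = 346.07; to tube C = 87130
[tube B]/[tube C] = (factor to tube C)/(factor to tube B) = 87130/346.07 = 252

252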